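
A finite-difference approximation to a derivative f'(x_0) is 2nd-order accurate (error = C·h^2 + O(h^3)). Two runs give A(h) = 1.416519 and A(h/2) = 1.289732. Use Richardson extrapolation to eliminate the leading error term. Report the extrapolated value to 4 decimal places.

1.2475

Extrapolated value = (4·A(h/2) − A(h)) / (4 − 1)
= (4·1.289732 − 1.416519) / 3
= 3.742409 / 3 = 1.247470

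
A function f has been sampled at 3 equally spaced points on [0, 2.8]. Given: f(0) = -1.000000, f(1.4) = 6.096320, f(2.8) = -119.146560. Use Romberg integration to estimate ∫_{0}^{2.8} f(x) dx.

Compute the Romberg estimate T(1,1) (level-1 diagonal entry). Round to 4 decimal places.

-44.6886

T(0,0) (trapezoid, 1 panel, h=2.8000): -168.205184
T(1,0) (trapezoid, 2 panels, h=1.4000): -75.567744
T(1,1) = -75.567744 + (-75.567744 − (-168.205184))/3 = -44.688597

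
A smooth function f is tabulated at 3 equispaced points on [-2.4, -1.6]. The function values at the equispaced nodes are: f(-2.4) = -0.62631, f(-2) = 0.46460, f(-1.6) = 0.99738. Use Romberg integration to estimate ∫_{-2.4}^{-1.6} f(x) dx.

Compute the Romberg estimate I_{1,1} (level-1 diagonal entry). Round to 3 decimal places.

0.297

I_{0,0} (trapezoid, 1 panel, h=0.8000): 0.14843
I_{1,0} (trapezoid, 2 panels, h=0.4000): 0.26005
I_{1,1} = 0.26005 + (0.26005 − 0.14843)/3 = 0.29726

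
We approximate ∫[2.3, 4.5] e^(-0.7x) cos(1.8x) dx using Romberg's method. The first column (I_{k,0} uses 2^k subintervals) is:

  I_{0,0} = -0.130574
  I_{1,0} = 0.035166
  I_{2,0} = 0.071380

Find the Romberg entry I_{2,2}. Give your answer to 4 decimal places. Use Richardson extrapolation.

0.0830

Richardson extrapolation on the trapezoidal column (denominator 4−1=3):
I_{1,1} = (4·0.035166 − (-0.130574)) / 3 = 0.090413
I_{2,1} = 0.071380 + (0.071380 − 0.035166)/3 = 0.083451
I_{2,2} = 0.083451 + (0.083451 − 0.090413)/15 = 0.082987
(Column j=1 coincides with Simpson's rule on the same nodes.)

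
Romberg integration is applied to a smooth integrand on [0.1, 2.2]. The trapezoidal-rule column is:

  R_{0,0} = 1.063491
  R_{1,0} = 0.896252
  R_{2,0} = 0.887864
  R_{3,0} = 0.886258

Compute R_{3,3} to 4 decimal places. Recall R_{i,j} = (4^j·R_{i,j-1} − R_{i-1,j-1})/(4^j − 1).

R_{1,1} = 0.896252 + (0.896252 − 1.063491)/3 = 0.840506
R_{2,1} = 0.887864 + (0.887864 − 0.896252)/3 = 0.885068
R_{3,1} = (4·0.886258 − 0.887864) / 3 = 0.885723
R_{2,2} = 0.885068 + (0.885068 − 0.840506)/15 = 0.888039
R_{3,2} = 0.885723 + (0.885723 − 0.885068)/15 = 0.885767
R_{3,3} = 0.885767 + (0.885767 − 0.888039)/63 = 0.885731

0.8857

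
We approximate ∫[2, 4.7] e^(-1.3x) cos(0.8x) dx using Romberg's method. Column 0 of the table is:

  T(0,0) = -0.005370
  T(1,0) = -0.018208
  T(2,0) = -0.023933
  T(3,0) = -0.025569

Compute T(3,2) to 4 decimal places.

Richardson extrapolation on the trapezoidal column (denominator 4−1=3):
T(2,1) = (4·(-0.023933) − (-0.018208)) / 3 = -0.025841
T(3,1) = (4·(-0.025569) − (-0.023933)) / 3 = -0.026114
T(3,2) = -0.026114 + (-0.026114 − (-0.025841))/15 = -0.026132

-0.0261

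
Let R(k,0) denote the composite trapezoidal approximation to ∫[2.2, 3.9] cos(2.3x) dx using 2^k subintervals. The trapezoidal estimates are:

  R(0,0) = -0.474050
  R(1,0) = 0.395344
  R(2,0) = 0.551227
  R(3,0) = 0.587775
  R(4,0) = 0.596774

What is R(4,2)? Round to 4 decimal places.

0.5998

Richardson extrapolation on the trapezoidal column (denominator 4−1=3):
R(3,1) = 0.587775 + (0.587775 − 0.551227)/3 = 0.599958
R(4,1) = (4·0.596774 − 0.587775) / 3 = 0.599774
R(4,2) = (16·0.599774 − 0.599958) / 15 = 0.599762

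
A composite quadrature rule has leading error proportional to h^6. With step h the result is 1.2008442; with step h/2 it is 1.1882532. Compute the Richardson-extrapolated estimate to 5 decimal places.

Extrapolated value = (64·A(h/2) − A(h)) / (64 − 1)
= (64·1.1882532 − 1.2008442) / 63
= 74.8473606 / 63 = 1.1880533

1.18805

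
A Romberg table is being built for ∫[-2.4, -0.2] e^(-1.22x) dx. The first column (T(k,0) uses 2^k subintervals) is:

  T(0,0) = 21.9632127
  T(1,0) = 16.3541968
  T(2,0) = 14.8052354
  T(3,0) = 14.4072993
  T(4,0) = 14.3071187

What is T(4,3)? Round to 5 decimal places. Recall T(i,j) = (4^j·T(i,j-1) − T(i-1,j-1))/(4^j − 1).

Richardson extrapolation on the trapezoidal column (denominator 4−1=3):
T(2,1) = (4·14.8052354 − 16.3541968) / 3 = 14.2889149
T(3,1) = (4·14.4072993 − 14.8052354) / 3 = 14.2746539
T(4,1) = (4·14.3071187 − 14.4072993) / 3 = 14.2737252
T(3,2) = 14.2746539 + (14.2746539 − 14.2889149)/15 = 14.2737032
T(4,2) = (16·14.2737252 − 14.2746539) / 15 = 14.2736633
T(4,3) = 14.2736633 + (14.2736633 − 14.2737032)/63 = 14.2736627

14.27366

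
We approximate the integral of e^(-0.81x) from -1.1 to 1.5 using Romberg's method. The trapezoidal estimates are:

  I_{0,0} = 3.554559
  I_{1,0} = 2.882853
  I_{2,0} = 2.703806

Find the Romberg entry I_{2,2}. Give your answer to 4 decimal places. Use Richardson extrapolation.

Richardson extrapolation on the trapezoidal column (denominator 4−1=3):
I_{1,1} = 2.882853 + (2.882853 − 3.554559)/3 = 2.658951
I_{2,1} = 2.703806 + (2.703806 − 2.882853)/3 = 2.644124
I_{2,2} = 2.644124 + (2.644124 − 2.658951)/15 = 2.643136

2.6431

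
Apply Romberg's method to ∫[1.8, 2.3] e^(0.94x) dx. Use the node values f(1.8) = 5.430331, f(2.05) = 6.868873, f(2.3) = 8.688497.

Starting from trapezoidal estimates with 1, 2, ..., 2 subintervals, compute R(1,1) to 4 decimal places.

R(0,0) (trapezoid, 1 panel, h=0.5000): 3.529707
R(1,0) (trapezoid, 2 panels, h=0.2500): 3.482072
R(1,1) = 3.482072 + (3.482072 − 3.529707)/3 = 3.466194

3.4662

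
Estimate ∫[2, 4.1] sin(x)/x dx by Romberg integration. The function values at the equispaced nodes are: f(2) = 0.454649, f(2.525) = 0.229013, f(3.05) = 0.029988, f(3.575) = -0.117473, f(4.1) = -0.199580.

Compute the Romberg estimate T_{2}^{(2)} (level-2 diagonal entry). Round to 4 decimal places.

T_{0}^{(0)} (trapezoid, 1 panel, h=2.1000): 0.267822
T_{1}^{(0)} (trapezoid, 2 panels, h=1.0500): 0.165399
T_{2}^{(0)} (trapezoid, 4 panels, h=0.5250): 0.141258
T_{1}^{(1)} = 0.165399 + (0.165399 − 0.267822)/3 = 0.131258
T_{2}^{(1)} = 0.141258 + (0.141258 − 0.165399)/3 = 0.133211
T_{2}^{(2)} = 0.133211 + (0.133211 − 0.131258)/15 = 0.133341

0.1333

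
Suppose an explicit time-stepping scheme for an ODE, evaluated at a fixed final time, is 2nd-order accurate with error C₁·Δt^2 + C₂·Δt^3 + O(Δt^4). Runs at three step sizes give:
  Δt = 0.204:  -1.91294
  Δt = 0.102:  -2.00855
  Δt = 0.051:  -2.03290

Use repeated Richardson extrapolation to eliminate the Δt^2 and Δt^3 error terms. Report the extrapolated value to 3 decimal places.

First eliminate the Δt^2 term (factor 2^2 = 4):
  B₁ = (4·(-2.00855) − (-1.91294))/3 = -2.04042
  B₂ = (4·(-2.03290) − (-2.00855))/3 = -2.04102
Then eliminate the Δt^3 term (factor 2^3 = 8):
  (8·(-2.04102) − (-2.04042))/7 = -2.04111

-2.041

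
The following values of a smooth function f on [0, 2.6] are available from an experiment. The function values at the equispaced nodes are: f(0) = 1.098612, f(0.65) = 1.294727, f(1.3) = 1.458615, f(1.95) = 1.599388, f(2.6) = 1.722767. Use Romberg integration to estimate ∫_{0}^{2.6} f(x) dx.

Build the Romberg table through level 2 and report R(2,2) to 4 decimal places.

3.7516

R(0,0) (trapezoid, 1 panel, h=2.6000): 3.667793
R(1,0) (trapezoid, 2 panels, h=1.3000): 3.730096
R(2,0) (trapezoid, 4 panels, h=0.6500): 3.746223
R(1,1) = 3.730096 + (3.730096 − 3.667793)/3 = 3.750864
R(2,1) = 3.746223 + (3.746223 − 3.730096)/3 = 3.751599
R(2,2) = 3.751599 + (3.751599 − 3.750864)/15 = 3.751648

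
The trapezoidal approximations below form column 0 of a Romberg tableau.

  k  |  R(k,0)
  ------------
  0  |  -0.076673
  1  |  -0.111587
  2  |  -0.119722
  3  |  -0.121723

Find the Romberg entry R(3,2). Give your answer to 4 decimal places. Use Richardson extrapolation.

Richardson extrapolation on the trapezoidal column (denominator 4−1=3):
R(2,1) = -0.119722 + (-0.119722 − (-0.111587))/3 = -0.122434
R(3,1) = (4·(-0.121723) − (-0.119722)) / 3 = -0.122390
R(3,2) = -0.122390 + (-0.122390 − (-0.122434))/15 = -0.122387

-0.1224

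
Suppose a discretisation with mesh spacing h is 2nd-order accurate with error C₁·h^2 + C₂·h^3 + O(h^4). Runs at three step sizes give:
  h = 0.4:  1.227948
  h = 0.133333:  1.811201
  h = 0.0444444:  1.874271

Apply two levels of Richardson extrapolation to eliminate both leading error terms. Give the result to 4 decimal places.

1.8821

First eliminate the h^2 term (factor 3^2 = 9):
  B₁ = (9·1.811201 − 1.227948)/8 = 1.884108
  B₂ = (9·1.874271 − 1.811201)/8 = 1.882155
Then eliminate the h^3 term (factor 3^3 = 27):
  (27·1.882155 − 1.884108)/26 = 1.882080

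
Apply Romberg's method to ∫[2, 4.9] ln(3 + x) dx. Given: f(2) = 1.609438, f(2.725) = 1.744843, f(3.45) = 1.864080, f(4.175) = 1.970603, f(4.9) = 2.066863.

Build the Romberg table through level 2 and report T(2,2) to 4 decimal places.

T(0,0) (trapezoid, 1 panel, h=2.9000): 5.330636
T(1,0) (trapezoid, 2 panels, h=1.4500): 5.368234
T(2,0) (trapezoid, 4 panels, h=0.7250): 5.377815
T(1,1) = 5.368234 + (5.368234 − 5.330636)/3 = 5.380767
T(2,1) = 5.377815 + (5.377815 − 5.368234)/3 = 5.381009
T(2,2) = 5.381009 + (5.381009 − 5.380767)/15 = 5.381025

5.3810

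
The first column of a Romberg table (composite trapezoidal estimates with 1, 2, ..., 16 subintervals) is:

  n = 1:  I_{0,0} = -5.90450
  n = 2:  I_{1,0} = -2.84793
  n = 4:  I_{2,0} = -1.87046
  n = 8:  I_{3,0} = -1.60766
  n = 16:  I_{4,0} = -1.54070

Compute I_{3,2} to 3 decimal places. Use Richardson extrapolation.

I_{2,1} = (4·(-1.87046) − (-2.84793)) / 3 = -1.54464
I_{3,1} = (4·(-1.60766) − (-1.87046)) / 3 = -1.52006
I_{3,2} = -1.52006 + (-1.52006 − (-1.54464))/15 = -1.51842

-1.518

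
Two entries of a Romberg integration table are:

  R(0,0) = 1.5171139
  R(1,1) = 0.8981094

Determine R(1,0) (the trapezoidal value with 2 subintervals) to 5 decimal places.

From R(1,1) = (4·R(1,0) − R(0,0))/3, solve for R(1,0):
4·R(1,0) = 3·0.8981094 + 1.5171139 = 4.2114421
R(1,0) = 1.0528605

1.05286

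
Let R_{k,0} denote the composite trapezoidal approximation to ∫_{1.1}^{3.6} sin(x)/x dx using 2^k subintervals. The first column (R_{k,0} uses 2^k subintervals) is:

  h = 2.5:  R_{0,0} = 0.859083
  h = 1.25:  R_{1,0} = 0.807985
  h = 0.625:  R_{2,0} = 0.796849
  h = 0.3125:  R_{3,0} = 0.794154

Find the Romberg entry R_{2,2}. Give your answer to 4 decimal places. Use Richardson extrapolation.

Richardson extrapolation on the trapezoidal column (denominator 4−1=3):
R_{1,1} = (4·0.807985 − 0.859083) / 3 = 0.790952
R_{2,1} = (4·0.796849 − 0.807985) / 3 = 0.793137
R_{2,2} = 0.793137 + (0.793137 − 0.790952)/15 = 0.793283

0.7933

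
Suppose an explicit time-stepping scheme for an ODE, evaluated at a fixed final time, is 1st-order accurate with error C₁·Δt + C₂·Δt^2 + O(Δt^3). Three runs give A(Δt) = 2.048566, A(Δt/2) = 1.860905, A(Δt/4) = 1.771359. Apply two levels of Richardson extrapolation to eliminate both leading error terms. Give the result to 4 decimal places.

First eliminate the Δt term (factor 2^1 = 2):
  B₁ = (2·1.860905 − 2.048566)/1 = 1.673244
  B₂ = (2·1.771359 − 1.860905)/1 = 1.681813
Then eliminate the Δt^2 term (factor 2^2 = 4):
  (4·1.681813 − 1.673244)/3 = 1.684669

1.6847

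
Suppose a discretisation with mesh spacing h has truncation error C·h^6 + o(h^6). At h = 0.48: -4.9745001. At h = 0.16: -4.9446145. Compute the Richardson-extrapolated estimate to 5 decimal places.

-4.94457

The leading error scales as h^6; refining by a factor of 3 reduces it by 3^6 = 729.
Extrapolated value = (729·A(h/3) − A(h)) / (729 − 1)
= (729·(-4.9446145) − (-4.9745001)) / 728
= -3599.6494704 / 728 = -4.9445734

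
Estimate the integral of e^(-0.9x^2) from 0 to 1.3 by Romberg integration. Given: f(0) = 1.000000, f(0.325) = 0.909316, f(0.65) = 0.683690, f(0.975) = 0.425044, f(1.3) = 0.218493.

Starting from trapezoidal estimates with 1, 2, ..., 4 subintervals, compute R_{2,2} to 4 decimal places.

R_{0,0} (trapezoid, 1 panel, h=1.3000): 0.792020
R_{1,0} (trapezoid, 2 panels, h=0.6500): 0.840409
R_{2,0} (trapezoid, 4 panels, h=0.3250): 0.853871
R_{1,1} = 0.840409 + (0.840409 − 0.792020)/3 = 0.856539
R_{2,1} = 0.853871 + (0.853871 − 0.840409)/3 = 0.858358
R_{2,2} = 0.858358 + (0.858358 − 0.856539)/15 = 0.858479

0.8585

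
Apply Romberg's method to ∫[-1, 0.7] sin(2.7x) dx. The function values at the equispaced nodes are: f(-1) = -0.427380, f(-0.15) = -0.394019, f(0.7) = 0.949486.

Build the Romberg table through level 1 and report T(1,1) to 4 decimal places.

T(0,0) (trapezoid, 1 panel, h=1.7000): 0.443790
T(1,0) (trapezoid, 2 panels, h=0.8500): -0.113021
T(1,1) = -0.113021 + (-0.113021 − 0.443790)/3 = -0.298625

-0.2986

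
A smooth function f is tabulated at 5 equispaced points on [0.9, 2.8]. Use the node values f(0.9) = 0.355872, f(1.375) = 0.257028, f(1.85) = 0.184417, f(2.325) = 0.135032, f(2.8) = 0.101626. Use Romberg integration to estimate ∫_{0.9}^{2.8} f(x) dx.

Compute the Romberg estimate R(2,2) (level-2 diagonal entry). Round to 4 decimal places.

0.3792

R(0,0) (trapezoid, 1 panel, h=1.9000): 0.434623
R(1,0) (trapezoid, 2 panels, h=0.9500): 0.392508
R(2,0) (trapezoid, 4 panels, h=0.4750): 0.382482
R(1,1) = 0.392508 + (0.392508 − 0.434623)/3 = 0.378470
R(2,1) = 0.382482 + (0.382482 − 0.392508)/3 = 0.379140
R(2,2) = 0.379140 + (0.379140 − 0.378470)/15 = 0.379185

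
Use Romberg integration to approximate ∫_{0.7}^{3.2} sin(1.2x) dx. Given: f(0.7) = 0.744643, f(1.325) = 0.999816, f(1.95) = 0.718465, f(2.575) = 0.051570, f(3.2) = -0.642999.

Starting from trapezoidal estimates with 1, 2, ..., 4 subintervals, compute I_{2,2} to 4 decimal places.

I_{0,0} (trapezoid, 1 panel, h=2.5000): 0.127055
I_{1,0} (trapezoid, 2 panels, h=1.2500): 0.961609
I_{2,0} (trapezoid, 4 panels, h=0.6250): 1.137921
I_{1,1} = 0.961609 + (0.961609 − 0.127055)/3 = 1.239794
I_{2,1} = 1.137921 + (1.137921 − 0.961609)/3 = 1.196692
I_{2,2} = 1.196692 + (1.196692 − 1.239794)/15 = 1.193819

1.1938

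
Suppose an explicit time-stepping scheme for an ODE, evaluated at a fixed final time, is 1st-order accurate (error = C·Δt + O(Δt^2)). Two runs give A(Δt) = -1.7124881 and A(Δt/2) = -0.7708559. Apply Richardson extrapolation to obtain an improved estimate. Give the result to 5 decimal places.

0.17078

The leading error scales as Δt; refining by a factor of 2 reduces it by 2^1 = 2.
Extrapolated value = (2·A(Δt/2) − A(Δt)) / (2 − 1)
= (2·(-0.7708559) − (-1.7124881)) / 1
= 0.1707763 / 1 = 0.1707763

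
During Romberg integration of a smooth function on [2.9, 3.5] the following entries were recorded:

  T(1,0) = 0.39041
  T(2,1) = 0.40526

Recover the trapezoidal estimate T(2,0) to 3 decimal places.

0.402

From T(2,1) = (4·T(2,0) − T(1,0))/3, solve for T(2,0):
4·T(2,0) = 3·0.40526 + 0.39041 = 1.60619
T(2,0) = 0.40155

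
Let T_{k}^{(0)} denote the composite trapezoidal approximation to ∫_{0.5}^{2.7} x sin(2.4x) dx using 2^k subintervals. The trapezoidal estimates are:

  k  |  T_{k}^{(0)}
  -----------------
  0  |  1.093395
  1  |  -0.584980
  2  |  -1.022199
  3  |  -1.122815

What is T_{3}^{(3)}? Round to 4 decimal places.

Richardson extrapolation on the trapezoidal column (denominator 4−1=3):
T_{1}^{(1)} = -0.584980 + (-0.584980 − 1.093395)/3 = -1.144438
T_{2}^{(1)} = (4·(-1.022199) − (-0.584980)) / 3 = -1.167939
T_{3}^{(1)} = -1.122815 + (-1.122815 − (-1.022199))/3 = -1.156354
T_{2}^{(2)} = -1.167939 + (-1.167939 − (-1.144438))/15 = -1.169506
T_{3}^{(2)} = (16·(-1.156354) − (-1.167939)) / 15 = -1.155582
T_{3}^{(3)} = (64·(-1.155582) − (-1.169506)) / 63 = -1.155361

-1.1554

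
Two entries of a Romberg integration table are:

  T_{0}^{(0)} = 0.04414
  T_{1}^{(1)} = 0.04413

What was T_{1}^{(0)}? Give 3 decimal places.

From T_{1}^{(1)} = (4·T_{1}^{(0)} − T_{0}^{(0)})/3, solve for T_{1}^{(0)}:
4·T_{1}^{(0)} = 3·0.04413 + 0.04414 = 0.17653
T_{1}^{(0)} = 0.04413

0.044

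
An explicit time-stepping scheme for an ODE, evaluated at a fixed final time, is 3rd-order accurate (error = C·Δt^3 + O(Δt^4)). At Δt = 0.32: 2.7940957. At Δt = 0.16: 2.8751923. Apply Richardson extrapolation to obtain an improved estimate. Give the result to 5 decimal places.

2.88678

Extrapolated value = (8·A(Δt/2) − A(Δt)) / (8 − 1)
= (8·2.8751923 − 2.7940957) / 7
= 20.2074427 / 7 = 2.8867775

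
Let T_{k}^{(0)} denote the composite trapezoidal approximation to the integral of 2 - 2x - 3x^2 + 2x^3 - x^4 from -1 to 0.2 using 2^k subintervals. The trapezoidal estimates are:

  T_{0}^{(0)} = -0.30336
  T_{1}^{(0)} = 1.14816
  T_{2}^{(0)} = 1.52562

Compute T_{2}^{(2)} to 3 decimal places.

T_{1}^{(1)} = (4·1.14816 − (-0.30336)) / 3 = 1.63200
T_{2}^{(1)} = 1.52562 + (1.52562 − 1.14816)/3 = 1.65144
T_{2}^{(2)} = (16·1.65144 − 1.63200) / 15 = 1.65274

1.653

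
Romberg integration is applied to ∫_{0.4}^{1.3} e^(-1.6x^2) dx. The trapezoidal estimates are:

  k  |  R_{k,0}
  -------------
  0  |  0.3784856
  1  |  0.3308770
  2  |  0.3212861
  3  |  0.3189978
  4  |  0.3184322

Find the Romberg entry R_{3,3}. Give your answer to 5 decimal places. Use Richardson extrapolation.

0.31824

R_{1,1} = 0.3308770 + (0.3308770 − 0.3784856)/3 = 0.3150075
R_{2,1} = (4·0.3212861 − 0.3308770) / 3 = 0.3180891
R_{3,1} = (4·0.3189978 − 0.3212861) / 3 = 0.3182350
R_{2,2} = (16·0.3180891 − 0.3150075) / 15 = 0.3182945
R_{3,2} = 0.3182350 + (0.3182350 − 0.3180891)/15 = 0.3182447
R_{3,3} = 0.3182447 + (0.3182447 − 0.3182945)/63 = 0.3182439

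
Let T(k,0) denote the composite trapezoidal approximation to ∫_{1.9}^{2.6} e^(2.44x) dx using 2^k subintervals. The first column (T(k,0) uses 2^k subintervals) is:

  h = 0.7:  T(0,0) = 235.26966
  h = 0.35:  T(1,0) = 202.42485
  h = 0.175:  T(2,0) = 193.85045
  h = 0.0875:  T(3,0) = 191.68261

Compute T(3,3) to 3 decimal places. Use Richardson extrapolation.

190.958

Richardson extrapolation on the trapezoidal column (denominator 4−1=3):
T(1,1) = 202.42485 + (202.42485 − 235.26966)/3 = 191.47658
T(2,1) = (4·193.85045 − 202.42485) / 3 = 190.99232
T(3,1) = (4·191.68261 − 193.85045) / 3 = 190.96000
T(2,2) = (16·190.99232 − 191.47658) / 15 = 190.96004
T(3,2) = (16·190.96000 − 190.99232) / 15 = 190.95785
T(3,3) = 190.95785 + (190.95785 − 190.96004)/63 = 190.95782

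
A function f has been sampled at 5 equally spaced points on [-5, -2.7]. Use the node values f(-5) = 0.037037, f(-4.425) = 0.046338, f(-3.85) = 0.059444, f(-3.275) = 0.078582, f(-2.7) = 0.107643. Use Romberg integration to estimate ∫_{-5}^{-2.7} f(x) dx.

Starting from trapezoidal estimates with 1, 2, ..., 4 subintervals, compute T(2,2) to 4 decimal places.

T(0,0) (trapezoid, 1 panel, h=2.3000): 0.166382
T(1,0) (trapezoid, 2 panels, h=1.1500): 0.151552
T(2,0) (trapezoid, 4 panels, h=0.5750): 0.147605
T(1,1) = 0.151552 + (0.151552 − 0.166382)/3 = 0.146609
T(2,1) = 0.147605 + (0.147605 − 0.151552)/3 = 0.146289
T(2,2) = 0.146289 + (0.146289 − 0.146609)/15 = 0.146268

0.1463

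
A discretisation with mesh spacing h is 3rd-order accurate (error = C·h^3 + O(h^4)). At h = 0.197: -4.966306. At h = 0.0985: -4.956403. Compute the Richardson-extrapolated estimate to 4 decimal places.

-4.9550

Extrapolated value = (8·A(h/2) − A(h)) / (8 − 1)
= (8·(-4.956403) − (-4.966306)) / 7
= -34.684918 / 7 = -4.954988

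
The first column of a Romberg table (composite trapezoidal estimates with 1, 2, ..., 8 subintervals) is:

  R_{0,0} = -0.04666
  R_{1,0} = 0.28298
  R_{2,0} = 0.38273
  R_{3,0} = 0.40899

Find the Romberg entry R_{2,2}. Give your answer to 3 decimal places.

Richardson extrapolation on the trapezoidal column (denominator 4−1=3):
R_{1,1} = 0.28298 + (0.28298 − (-0.04666))/3 = 0.39286
R_{2,1} = 0.38273 + (0.38273 − 0.28298)/3 = 0.41598
R_{2,2} = 0.41598 + (0.41598 − 0.39286)/15 = 0.41752

0.418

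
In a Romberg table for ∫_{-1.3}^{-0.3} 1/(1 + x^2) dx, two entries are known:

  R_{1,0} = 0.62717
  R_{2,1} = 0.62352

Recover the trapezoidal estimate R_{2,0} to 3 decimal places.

From R_{2,1} = (4·R_{2,0} − R_{1,0})/3, solve for R_{2,0}:
4·R_{2,0} = 3·0.62352 + 0.62717 = 2.49773
R_{2,0} = 0.62443

0.624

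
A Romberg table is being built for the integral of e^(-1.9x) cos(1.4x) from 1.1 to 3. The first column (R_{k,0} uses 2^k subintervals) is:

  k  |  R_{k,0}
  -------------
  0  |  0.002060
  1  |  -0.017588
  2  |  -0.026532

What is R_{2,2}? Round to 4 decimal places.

Richardson extrapolation on the trapezoidal column (denominator 4−1=3):
R_{1,1} = -0.017588 + (-0.017588 − 0.002060)/3 = -0.024137
R_{2,1} = -0.026532 + (-0.026532 − (-0.017588))/3 = -0.029513
R_{2,2} = -0.029513 + (-0.029513 − (-0.024137))/15 = -0.029871

-0.0299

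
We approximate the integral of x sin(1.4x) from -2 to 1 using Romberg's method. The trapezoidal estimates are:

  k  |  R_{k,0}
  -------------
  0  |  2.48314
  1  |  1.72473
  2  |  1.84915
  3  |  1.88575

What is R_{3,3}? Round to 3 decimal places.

1.898

R_{1,1} = (4·1.72473 − 2.48314) / 3 = 1.47193
R_{2,1} = 1.84915 + (1.84915 − 1.72473)/3 = 1.89062
R_{3,1} = (4·1.88575 − 1.84915) / 3 = 1.89795
R_{2,2} = 1.89062 + (1.89062 − 1.47193)/15 = 1.91853
R_{3,2} = 1.89795 + (1.89795 − 1.89062)/15 = 1.89844
R_{3,3} = 1.89844 + (1.89844 − 1.91853)/63 = 1.89812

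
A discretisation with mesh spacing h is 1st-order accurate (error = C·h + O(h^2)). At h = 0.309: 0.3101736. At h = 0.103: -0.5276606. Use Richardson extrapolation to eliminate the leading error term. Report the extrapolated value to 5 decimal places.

Extrapolated value = (3·A(h/3) − A(h)) / (3 − 1)
= (3·(-0.5276606) − 0.3101736) / 2
= -1.8931554 / 2 = -0.9465777

-0.94658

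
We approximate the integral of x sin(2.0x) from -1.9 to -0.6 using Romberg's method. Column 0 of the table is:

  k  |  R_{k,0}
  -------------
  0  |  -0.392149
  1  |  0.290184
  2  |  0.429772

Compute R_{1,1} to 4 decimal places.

R_{1,1} = 0.290184 + (0.290184 − (-0.392149))/3 = 0.517628

0.5176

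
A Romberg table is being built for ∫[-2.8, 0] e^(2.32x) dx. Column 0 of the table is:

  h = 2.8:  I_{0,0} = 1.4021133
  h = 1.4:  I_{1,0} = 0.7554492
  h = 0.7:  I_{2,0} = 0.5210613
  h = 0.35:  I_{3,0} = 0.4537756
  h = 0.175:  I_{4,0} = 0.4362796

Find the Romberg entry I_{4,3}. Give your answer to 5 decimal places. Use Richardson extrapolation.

Richardson extrapolation on the trapezoidal column (denominator 4−1=3):
I_{2,1} = (4·0.5210613 − 0.7554492) / 3 = 0.4429320
I_{3,1} = 0.4537756 + (0.4537756 − 0.5210613)/3 = 0.4313470
I_{4,1} = 0.4362796 + (0.4362796 − 0.4537756)/3 = 0.4304476
I_{3,2} = (16·0.4313470 − 0.4429320) / 15 = 0.4305747
I_{4,2} = 0.4304476 + (0.4304476 − 0.4313470)/15 = 0.4303876
I_{4,3} = 0.4303876 + (0.4303876 − 0.4305747)/63 = 0.4303846

0.43038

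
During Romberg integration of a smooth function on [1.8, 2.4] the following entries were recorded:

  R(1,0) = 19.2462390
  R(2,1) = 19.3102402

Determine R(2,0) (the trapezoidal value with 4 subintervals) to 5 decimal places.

19.29424

From R(2,1) = (4·R(2,0) − R(1,0))/3, solve for R(2,0):
4·R(2,0) = 3·19.3102402 + 19.2462390 = 77.1769596
R(2,0) = 19.2942399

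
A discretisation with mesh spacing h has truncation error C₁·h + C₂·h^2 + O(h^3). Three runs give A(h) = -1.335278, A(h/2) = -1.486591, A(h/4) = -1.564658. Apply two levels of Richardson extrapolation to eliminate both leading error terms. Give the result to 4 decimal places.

-1.6443

First eliminate the h term (factor 2^1 = 2):
  B₁ = (2·(-1.486591) − (-1.335278))/1 = -1.637904
  B₂ = (2·(-1.564658) − (-1.486591))/1 = -1.642725
Then eliminate the h^2 term (factor 2^2 = 4):
  (4·(-1.642725) − (-1.637904))/3 = -1.644332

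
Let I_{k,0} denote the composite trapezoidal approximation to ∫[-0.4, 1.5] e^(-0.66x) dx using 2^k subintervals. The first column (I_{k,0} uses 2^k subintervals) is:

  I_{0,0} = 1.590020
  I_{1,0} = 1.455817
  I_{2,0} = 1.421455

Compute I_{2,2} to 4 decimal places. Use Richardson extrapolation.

1.4099

Richardson extrapolation on the trapezoidal column (denominator 4−1=3):
I_{1,1} = 1.455817 + (1.455817 − 1.590020)/3 = 1.411083
I_{2,1} = 1.421455 + (1.421455 − 1.455817)/3 = 1.410001
I_{2,2} = 1.410001 + (1.410001 − 1.411083)/15 = 1.409929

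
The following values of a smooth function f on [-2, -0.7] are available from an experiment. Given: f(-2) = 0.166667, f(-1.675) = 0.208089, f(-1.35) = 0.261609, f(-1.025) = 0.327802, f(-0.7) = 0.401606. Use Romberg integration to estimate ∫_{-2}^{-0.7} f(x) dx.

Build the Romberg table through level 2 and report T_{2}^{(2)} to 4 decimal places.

T_{0}^{(0)} (trapezoid, 1 panel, h=1.3000): 0.369377
T_{1}^{(0)} (trapezoid, 2 panels, h=0.6500): 0.354735
T_{2}^{(0)} (trapezoid, 4 panels, h=0.3250): 0.351532
T_{1}^{(1)} = 0.354735 + (0.354735 − 0.369377)/3 = 0.349854
T_{2}^{(1)} = 0.351532 + (0.351532 − 0.354735)/3 = 0.350464
T_{2}^{(2)} = 0.350464 + (0.350464 − 0.349854)/15 = 0.350505

0.3505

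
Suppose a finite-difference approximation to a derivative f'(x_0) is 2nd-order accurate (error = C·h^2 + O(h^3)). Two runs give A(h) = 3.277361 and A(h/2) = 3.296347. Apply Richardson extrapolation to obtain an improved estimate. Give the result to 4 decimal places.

The leading error scales as h^2; refining by a factor of 2 reduces it by 2^2 = 4.
Extrapolated value = (4·A(h/2) − A(h)) / (4 − 1)
= (4·3.296347 − 3.277361) / 3
= 9.908027 / 3 = 3.302676

3.3027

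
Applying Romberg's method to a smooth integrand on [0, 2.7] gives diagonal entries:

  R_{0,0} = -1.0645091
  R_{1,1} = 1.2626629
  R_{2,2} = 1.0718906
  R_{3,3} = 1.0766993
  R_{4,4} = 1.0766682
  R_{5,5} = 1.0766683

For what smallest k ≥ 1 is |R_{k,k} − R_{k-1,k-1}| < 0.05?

k = 3

|R_{1,1} − R_{0,0}| = 2.3271720 ≥ 0.05
|R_{2,2} − R_{1,1}| = 0.1907723 ≥ 0.05
|R_{3,3} − R_{2,2}| = 0.0048087 < 0.05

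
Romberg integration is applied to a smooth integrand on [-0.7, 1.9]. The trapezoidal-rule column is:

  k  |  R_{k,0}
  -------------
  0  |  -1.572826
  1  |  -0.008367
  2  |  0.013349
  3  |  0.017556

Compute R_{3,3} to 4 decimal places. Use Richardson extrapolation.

0.0193

R_{1,1} = -0.008367 + (-0.008367 − (-1.572826))/3 = 0.513119
R_{2,1} = (4·0.013349 − (-0.008367)) / 3 = 0.020588
R_{3,1} = 0.017556 + (0.017556 − 0.013349)/3 = 0.018958
R_{2,2} = (16·0.020588 − 0.513119) / 15 = -0.012247
R_{3,2} = 0.018958 + (0.018958 − 0.020588)/15 = 0.018849
R_{3,3} = (64·0.018849 − (-0.012247)) / 63 = 0.019343
(Column j=1 coincides with Simpson's rule on the same nodes.)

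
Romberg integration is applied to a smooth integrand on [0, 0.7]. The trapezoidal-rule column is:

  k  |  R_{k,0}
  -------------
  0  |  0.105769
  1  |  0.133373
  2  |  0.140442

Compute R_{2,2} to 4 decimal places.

Richardson extrapolation on the trapezoidal column (denominator 4−1=3):
R_{1,1} = (4·0.133373 − 0.105769) / 3 = 0.142574
R_{2,1} = (4·0.140442 − 0.133373) / 3 = 0.142798
R_{2,2} = (16·0.142798 − 0.142574) / 15 = 0.142813

0.1428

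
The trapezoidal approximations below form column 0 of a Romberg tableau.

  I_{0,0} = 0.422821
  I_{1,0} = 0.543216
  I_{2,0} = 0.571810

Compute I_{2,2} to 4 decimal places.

I_{1,1} = (4·0.543216 − 0.422821) / 3 = 0.583348
I_{2,1} = (4·0.571810 − 0.543216) / 3 = 0.581341
I_{2,2} = 0.581341 + (0.581341 − 0.583348)/15 = 0.581207

0.5812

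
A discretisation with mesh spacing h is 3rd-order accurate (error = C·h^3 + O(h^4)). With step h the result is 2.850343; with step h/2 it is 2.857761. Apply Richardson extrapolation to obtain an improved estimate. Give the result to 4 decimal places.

2.8588

The leading error scales as h^3; refining by a factor of 2 reduces it by 2^3 = 8.
Extrapolated value = (8·A(h/2) − A(h)) / (8 − 1)
= (8·2.857761 − 2.850343) / 7
= 20.011745 / 7 = 2.858821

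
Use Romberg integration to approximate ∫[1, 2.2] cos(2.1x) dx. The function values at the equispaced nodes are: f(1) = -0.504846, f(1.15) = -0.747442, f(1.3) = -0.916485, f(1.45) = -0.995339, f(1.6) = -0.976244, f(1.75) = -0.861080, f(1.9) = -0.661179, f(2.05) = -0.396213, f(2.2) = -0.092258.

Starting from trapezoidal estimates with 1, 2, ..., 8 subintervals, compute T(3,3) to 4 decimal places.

-0.8852

T(0,0) (trapezoid, 1 panel, h=1.2000): -0.358262
T(1,0) (trapezoid, 2 panels, h=0.6000): -0.764878
T(2,0) (trapezoid, 4 panels, h=0.3000): -0.855738
T(3,0) (trapezoid, 8 panels, h=0.1500): -0.877880
T(1,1) = -0.764878 + (-0.764878 − (-0.358262))/3 = -0.900417
T(2,1) = -0.855738 + (-0.855738 − (-0.764878))/3 = -0.886025
T(3,1) = -0.877880 + (-0.877880 − (-0.855738))/3 = -0.885261
T(2,2) = -0.886025 + (-0.886025 − (-0.900417))/15 = -0.885066
T(3,2) = -0.885261 + (-0.885261 − (-0.886025))/15 = -0.885210
T(3,3) = -0.885210 + (-0.885210 − (-0.885066))/63 = -0.885212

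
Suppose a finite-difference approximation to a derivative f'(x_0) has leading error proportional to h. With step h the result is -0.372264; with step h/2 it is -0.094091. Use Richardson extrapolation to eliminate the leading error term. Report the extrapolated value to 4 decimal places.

0.1841

Extrapolated value = (2·A(h/2) − A(h)) / (2 − 1)
= (2·(-0.094091) − (-0.372264)) / 1
= 0.184082 / 1 = 0.184082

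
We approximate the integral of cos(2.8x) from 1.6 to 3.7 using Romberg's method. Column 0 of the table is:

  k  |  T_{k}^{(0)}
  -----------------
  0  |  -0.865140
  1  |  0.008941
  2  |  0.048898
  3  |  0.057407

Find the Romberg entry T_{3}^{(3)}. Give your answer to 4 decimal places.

0.0603

T_{1}^{(1)} = 0.008941 + (0.008941 − (-0.865140))/3 = 0.300301
T_{2}^{(1)} = 0.048898 + (0.048898 − 0.008941)/3 = 0.062217
T_{3}^{(1)} = (4·0.057407 − 0.048898) / 3 = 0.060243
T_{2}^{(2)} = 0.062217 + (0.062217 − 0.300301)/15 = 0.046345
T_{3}^{(2)} = 0.060243 + (0.060243 − 0.062217)/15 = 0.060111
T_{3}^{(3)} = (64·0.060111 − 0.046345) / 63 = 0.060330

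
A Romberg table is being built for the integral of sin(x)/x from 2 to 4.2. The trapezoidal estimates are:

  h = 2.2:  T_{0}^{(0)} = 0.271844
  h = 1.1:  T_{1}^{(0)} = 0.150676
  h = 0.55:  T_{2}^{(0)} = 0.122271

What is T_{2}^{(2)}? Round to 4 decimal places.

T_{1}^{(1)} = 0.150676 + (0.150676 − 0.271844)/3 = 0.110287
T_{2}^{(1)} = 0.122271 + (0.122271 − 0.150676)/3 = 0.112803
T_{2}^{(2)} = 0.112803 + (0.112803 − 0.110287)/15 = 0.112971

0.1130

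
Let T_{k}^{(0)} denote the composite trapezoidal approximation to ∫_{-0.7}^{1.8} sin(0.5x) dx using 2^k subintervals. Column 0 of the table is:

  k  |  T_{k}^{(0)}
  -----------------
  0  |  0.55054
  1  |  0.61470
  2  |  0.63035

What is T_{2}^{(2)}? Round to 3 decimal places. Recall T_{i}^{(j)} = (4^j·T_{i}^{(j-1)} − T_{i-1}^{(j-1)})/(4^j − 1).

0.636

Richardson extrapolation on the trapezoidal column (denominator 4−1=3):
T_{1}^{(1)} = 0.61470 + (0.61470 − 0.55054)/3 = 0.63609
T_{2}^{(1)} = (4·0.63035 − 0.61470) / 3 = 0.63557
T_{2}^{(2)} = 0.63557 + (0.63557 − 0.63609)/15 = 0.63554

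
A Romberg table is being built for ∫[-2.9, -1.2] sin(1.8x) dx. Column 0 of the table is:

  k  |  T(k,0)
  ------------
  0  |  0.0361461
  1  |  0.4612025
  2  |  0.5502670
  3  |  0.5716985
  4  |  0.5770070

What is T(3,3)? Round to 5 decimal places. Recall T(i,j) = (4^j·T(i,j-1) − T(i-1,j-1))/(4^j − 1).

Richardson extrapolation on the trapezoidal column (denominator 4−1=3):
T(1,1) = (4·0.4612025 − 0.0361461) / 3 = 0.6028880
T(2,1) = (4·0.5502670 − 0.4612025) / 3 = 0.5799552
T(3,1) = 0.5716985 + (0.5716985 − 0.5502670)/3 = 0.5788423
T(2,2) = 0.5799552 + (0.5799552 − 0.6028880)/15 = 0.5784263
T(3,2) = (16·0.5788423 − 0.5799552) / 15 = 0.5787681
T(3,3) = (64·0.5787681 − 0.5784263) / 63 = 0.5787735

0.57877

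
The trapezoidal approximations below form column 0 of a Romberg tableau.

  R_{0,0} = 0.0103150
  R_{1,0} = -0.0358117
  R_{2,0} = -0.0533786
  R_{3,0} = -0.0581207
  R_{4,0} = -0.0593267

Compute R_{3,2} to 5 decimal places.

R_{2,1} = -0.0533786 + (-0.0533786 − (-0.0358117))/3 = -0.0592342
R_{3,1} = -0.0581207 + (-0.0581207 − (-0.0533786))/3 = -0.0597014
R_{3,2} = -0.0597014 + (-0.0597014 − (-0.0592342))/15 = -0.0597325

-0.05973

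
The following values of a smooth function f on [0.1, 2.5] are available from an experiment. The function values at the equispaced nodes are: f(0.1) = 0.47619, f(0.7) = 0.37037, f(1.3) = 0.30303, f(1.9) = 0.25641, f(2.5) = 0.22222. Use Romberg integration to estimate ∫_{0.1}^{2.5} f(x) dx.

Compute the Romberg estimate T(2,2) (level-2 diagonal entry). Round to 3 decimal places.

T(0,0) (trapezoid, 1 panel, h=2.4000): 0.83809
T(1,0) (trapezoid, 2 panels, h=1.2000): 0.78268
T(2,0) (trapezoid, 4 panels, h=0.6000): 0.76741
T(1,1) = 0.78268 + (0.78268 − 0.83809)/3 = 0.76421
T(2,1) = 0.76741 + (0.76741 − 0.78268)/3 = 0.76232
T(2,2) = 0.76232 + (0.76232 − 0.76421)/15 = 0.76219

0.762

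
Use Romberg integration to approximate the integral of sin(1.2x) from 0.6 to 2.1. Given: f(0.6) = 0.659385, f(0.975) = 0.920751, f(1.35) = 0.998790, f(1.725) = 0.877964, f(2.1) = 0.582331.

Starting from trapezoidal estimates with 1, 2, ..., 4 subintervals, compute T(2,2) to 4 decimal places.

T(0,0) (trapezoid, 1 panel, h=1.5000): 0.931287
T(1,0) (trapezoid, 2 panels, h=0.7500): 1.214736
T(2,0) (trapezoid, 4 panels, h=0.3750): 1.281886
T(1,1) = 1.214736 + (1.214736 − 0.931287)/3 = 1.309219
T(2,1) = 1.281886 + (1.281886 − 1.214736)/3 = 1.304269
T(2,2) = 1.304269 + (1.304269 − 1.309219)/15 = 1.303939

1.3039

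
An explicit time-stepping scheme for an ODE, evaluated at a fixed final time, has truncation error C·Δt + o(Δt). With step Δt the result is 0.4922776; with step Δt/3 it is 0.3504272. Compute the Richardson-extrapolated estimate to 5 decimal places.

0.27950

The leading error scales as Δt; refining by a factor of 3 reduces it by 3^1 = 3.
Extrapolated value = (3·A(Δt/3) − A(Δt)) / (3 − 1)
= (3·0.3504272 − 0.4922776) / 2
= 0.5590040 / 2 = 0.2795020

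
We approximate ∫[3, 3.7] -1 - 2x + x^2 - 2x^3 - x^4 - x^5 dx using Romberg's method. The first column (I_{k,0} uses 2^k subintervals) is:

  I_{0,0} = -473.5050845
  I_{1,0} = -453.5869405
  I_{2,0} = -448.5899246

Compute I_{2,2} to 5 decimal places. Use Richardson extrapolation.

I_{1,1} = (4·(-453.5869405) − (-473.5050845)) / 3 = -446.9475592
I_{2,1} = -448.5899246 + (-448.5899246 − (-453.5869405))/3 = -446.9242526
I_{2,2} = -446.9242526 + (-446.9242526 − (-446.9475592))/15 = -446.9226988
(Column j=1 coincides with Simpson's rule on the same nodes.)

-446.92270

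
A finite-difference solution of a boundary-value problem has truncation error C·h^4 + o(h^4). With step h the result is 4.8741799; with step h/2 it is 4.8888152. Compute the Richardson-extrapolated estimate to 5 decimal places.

The leading error scales as h^4; refining by a factor of 2 reduces it by 2^4 = 16.
Extrapolated value = (16·A(h/2) − A(h)) / (16 − 1)
= (16·4.8888152 − 4.8741799) / 15
= 73.3468633 / 15 = 4.8897909

4.88979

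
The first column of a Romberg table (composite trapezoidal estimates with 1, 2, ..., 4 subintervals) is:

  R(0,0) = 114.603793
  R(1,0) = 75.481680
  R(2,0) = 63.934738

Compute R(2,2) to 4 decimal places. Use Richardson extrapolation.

Richardson extrapolation on the trapezoidal column (denominator 4−1=3):
R(1,1) = (4·75.481680 − 114.603793) / 3 = 62.440976
R(2,1) = 63.934738 + (63.934738 − 75.481680)/3 = 60.085757
R(2,2) = 60.085757 + (60.085757 − 62.440976)/15 = 59.928742

59.9287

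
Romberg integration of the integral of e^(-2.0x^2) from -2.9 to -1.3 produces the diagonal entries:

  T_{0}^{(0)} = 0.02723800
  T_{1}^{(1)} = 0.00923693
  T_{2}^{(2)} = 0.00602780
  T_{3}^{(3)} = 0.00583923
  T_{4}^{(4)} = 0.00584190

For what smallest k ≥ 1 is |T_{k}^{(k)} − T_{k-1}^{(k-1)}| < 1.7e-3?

|T_{1}^{(1)} − T_{0}^{(0)}| = 0.01800107 ≥ 1.7e-3
|T_{2}^{(2)} − T_{1}^{(1)}| = 0.00320913 ≥ 1.7e-3
|T_{3}^{(3)} − T_{2}^{(2)}| = 0.00018857 < 1.7e-3

k = 3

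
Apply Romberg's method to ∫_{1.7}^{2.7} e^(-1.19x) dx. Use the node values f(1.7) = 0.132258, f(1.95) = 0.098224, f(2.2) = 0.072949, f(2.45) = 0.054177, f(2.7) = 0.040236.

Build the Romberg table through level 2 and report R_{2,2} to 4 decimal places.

0.0773

R_{0,0} (trapezoid, 1 panel, h=1.0000): 0.086247
R_{1,0} (trapezoid, 2 panels, h=0.5000): 0.079598
R_{2,0} (trapezoid, 4 panels, h=0.2500): 0.077899
R_{1,1} = 0.079598 + (0.079598 − 0.086247)/3 = 0.077382
R_{2,1} = 0.077899 + (0.077899 − 0.079598)/3 = 0.077333
R_{2,2} = 0.077333 + (0.077333 − 0.077382)/15 = 0.077330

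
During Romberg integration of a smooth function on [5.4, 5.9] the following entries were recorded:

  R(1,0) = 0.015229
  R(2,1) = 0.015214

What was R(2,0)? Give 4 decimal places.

From R(2,1) = (4·R(2,0) − R(1,0))/3, solve for R(2,0):
4·R(2,0) = 3·0.015214 + 0.015229 = 0.060871
R(2,0) = 0.015218

0.0152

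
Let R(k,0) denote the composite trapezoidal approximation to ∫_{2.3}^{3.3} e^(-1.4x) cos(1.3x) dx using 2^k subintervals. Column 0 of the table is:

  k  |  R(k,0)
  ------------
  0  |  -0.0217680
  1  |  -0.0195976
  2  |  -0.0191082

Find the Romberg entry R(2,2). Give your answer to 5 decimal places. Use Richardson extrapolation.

R(1,1) = (4·(-0.0195976) − (-0.0217680)) / 3 = -0.0188741
R(2,1) = -0.0191082 + (-0.0191082 − (-0.0195976))/3 = -0.0189451
R(2,2) = (16·(-0.0189451) − (-0.0188741)) / 15 = -0.0189498

-0.01895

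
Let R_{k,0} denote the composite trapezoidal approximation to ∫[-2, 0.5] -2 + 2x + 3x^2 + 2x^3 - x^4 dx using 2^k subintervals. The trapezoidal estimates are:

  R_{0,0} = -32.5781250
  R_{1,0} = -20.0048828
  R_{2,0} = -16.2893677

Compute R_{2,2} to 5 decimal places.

R_{1,1} = -20.0048828 + (-20.0048828 − (-32.5781250))/3 = -15.8138021
R_{2,1} = (4·(-16.2893677) − (-20.0048828)) / 3 = -15.0508627
R_{2,2} = (16·(-15.0508627) − (-15.8138021)) / 15 = -15.0000001

-15.00000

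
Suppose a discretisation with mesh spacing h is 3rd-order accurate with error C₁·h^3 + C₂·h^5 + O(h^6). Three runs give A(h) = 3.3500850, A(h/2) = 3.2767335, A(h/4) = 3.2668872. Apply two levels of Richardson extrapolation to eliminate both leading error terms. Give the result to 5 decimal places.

3.26546

First eliminate the h^3 term (factor 2^3 = 8):
  B₁ = (8·3.2767335 − 3.3500850)/7 = 3.2662547
  B₂ = (8·3.2668872 − 3.2767335)/7 = 3.2654806
Then eliminate the h^5 term (factor 2^5 = 32):
  (32·3.2654806 − 3.2662547)/31 = 3.2654556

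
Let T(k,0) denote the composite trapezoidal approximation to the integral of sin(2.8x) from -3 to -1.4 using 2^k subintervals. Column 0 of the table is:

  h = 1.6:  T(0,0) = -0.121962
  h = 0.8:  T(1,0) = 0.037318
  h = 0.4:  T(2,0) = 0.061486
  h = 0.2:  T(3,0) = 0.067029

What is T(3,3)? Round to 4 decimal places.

T(1,1) = 0.037318 + (0.037318 − (-0.121962))/3 = 0.090411
T(2,1) = 0.061486 + (0.061486 − 0.037318)/3 = 0.069542
T(3,1) = (4·0.067029 − 0.061486) / 3 = 0.068877
T(2,2) = (16·0.069542 − 0.090411) / 15 = 0.068151
T(3,2) = (16·0.068877 − 0.069542) / 15 = 0.068833
T(3,3) = (64·0.068833 − 0.068151) / 63 = 0.068844
(Column j=1 coincides with Simpson's rule on the same nodes.)

0.0688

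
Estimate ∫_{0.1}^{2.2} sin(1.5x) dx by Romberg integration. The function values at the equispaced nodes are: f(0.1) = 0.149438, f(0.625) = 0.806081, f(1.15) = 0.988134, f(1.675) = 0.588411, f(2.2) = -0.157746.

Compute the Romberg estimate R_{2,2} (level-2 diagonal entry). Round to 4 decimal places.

1.3165

R_{0,0} (trapezoid, 1 panel, h=2.1000): -0.008723
R_{1,0} (trapezoid, 2 panels, h=1.0500): 1.033179
R_{2,0} (trapezoid, 4 panels, h=0.5250): 1.248698
R_{1,1} = 1.033179 + (1.033179 − (-0.008723))/3 = 1.380480
R_{2,1} = 1.248698 + (1.248698 − 1.033179)/3 = 1.320538
R_{2,2} = 1.320538 + (1.320538 − 1.380480)/15 = 1.316542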